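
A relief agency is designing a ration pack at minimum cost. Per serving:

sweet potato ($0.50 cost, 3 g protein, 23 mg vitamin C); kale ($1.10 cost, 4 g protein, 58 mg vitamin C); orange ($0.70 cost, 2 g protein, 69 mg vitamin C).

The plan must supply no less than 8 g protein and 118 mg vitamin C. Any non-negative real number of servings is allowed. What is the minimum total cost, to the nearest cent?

$1.72

Check every corner: each single food scaled to meet both minima, and each pair solved so both constraints bind.
sweet potato only: max(8/3, 118/23) = 5.13 servings → $2.57.
kale only: max(8/4, 118/58) = 2.034 servings → $2.24.
orange only: max(8/2, 118/69) = 4 servings → $2.80.
sweet potato + kale: the both-tight solution has a negative serving — not a feasible corner.
sweet potato + orange with both tight: 1.963 servings and 1.056 servings → $1.72.
kale + orange with both tight: 1.975 servings and 0.05 servings → $2.21.
Cheapest feasible corner: $1.72.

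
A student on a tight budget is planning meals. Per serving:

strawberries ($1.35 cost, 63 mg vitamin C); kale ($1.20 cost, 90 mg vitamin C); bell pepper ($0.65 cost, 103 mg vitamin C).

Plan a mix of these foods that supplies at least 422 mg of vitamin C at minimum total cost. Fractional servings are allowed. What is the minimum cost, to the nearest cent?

Cost per mg of vitamin C: bell pepper $0.0063, kale $0.0133, strawberries $0.0214.
With no serving limits, use only bell pepper: 422 mg / 103 mg = 4.097 servings × $0.65 = $2.66.

$2.66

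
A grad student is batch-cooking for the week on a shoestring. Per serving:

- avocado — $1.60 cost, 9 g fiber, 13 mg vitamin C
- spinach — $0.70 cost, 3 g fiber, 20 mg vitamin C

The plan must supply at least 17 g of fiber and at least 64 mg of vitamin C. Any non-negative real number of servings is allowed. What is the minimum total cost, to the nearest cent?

$3.44

Compare the cost at each extreme point of the feasible region.
avocado only: max(17/9, 64/13) = 4.923 servings → $7.88.
spinach only: max(17/3, 64/20) = 5.667 servings → $3.97.
avocado + spinach with both tight: 1.05 servings and 2.518 servings → $3.44.
Cheapest feasible corner: $3.44.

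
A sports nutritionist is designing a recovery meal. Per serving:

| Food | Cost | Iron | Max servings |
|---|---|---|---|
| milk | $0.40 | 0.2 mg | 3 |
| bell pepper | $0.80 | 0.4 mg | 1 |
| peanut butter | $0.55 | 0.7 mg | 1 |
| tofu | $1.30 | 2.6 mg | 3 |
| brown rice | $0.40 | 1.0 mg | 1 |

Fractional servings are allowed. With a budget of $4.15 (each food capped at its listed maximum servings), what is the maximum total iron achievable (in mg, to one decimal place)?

8.5 mg

Iron per dollar: brown rice 2.5, tofu 2, peanut butter 1.273, milk 0.5, bell pepper 0.5.
Take 1 serving of brown rice: spends $0.40, +1.0 mg iron (running total 1.0 mg).
Take 2.885 servings of tofu: spends $3.75, +7.5 mg iron (running total 8.5 mg).
Greedy by best ratio exhausts the cost allowance optimally: 8.5 mg.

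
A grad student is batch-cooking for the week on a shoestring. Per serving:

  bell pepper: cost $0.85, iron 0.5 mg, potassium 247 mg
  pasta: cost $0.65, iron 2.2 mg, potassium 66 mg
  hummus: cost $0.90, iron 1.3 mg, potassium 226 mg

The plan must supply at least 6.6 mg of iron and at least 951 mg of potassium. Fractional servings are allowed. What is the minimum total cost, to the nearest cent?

Compare the cost at each extreme point of the feasible region.
bell pepper only: max(6.6/0.5, 951/247) = 13.2 servings → $11.22.
pasta only: max(6.6/2.2, 951/66) = 14.41 servings → $9.37.
hummus only: max(6.6/1.3, 951/226) = 5.077 servings → $4.57.
bell pepper + pasta with both tight: 3.246 servings and 2.262 servings → $4.23.
bell pepper + hummus with both targets exact would need a negative amount; discard.
pasta + hummus with both tight: 0.6206 servings and 4.027 servings → $4.03.
So the least-cost plan costs $4.03.

$4.03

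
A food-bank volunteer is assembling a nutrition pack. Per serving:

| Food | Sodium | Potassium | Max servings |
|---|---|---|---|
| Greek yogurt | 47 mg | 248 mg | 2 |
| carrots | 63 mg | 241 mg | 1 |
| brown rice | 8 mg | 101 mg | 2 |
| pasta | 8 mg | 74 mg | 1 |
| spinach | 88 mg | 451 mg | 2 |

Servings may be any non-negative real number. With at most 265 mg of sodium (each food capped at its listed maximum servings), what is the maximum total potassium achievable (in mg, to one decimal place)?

Potassium per mg sodium: brown rice 12.62, pasta 9.25, Greek yogurt 5.277, spinach 5.125, carrots 3.825.
Take 2 servings of brown rice: uses 16 mg sodium, +202.0 mg potassium (running total 202.0 mg).
Take 1 serving of pasta: uses 8 mg sodium, +74.0 mg potassium (running total 276.0 mg).
Take 2 servings of Greek yogurt: uses 94 mg sodium, +496.0 mg potassium (running total 772.0 mg).
Take 1.67 servings of spinach: uses 147 mg sodium, +753.4 mg potassium (running total 1525.4 mg).
Filling greedily by potassium-per-mg sodium is optimal for one linear limit, giving 1525.4 mg.

1525.4 mg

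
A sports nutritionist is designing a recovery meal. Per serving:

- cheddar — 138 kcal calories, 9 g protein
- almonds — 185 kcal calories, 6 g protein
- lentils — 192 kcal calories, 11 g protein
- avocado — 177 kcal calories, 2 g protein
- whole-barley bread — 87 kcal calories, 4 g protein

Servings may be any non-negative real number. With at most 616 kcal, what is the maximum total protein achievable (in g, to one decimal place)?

Protein per kcal: cheddar 0.06522, lentils 0.05729, whole-barley bread 0.04598, almonds 0.03243, avocado 0.0113.
With no serving limits, spend the whole calories allowance on cheddar: 616 kcal / 138 kcal × 9 g = 40.2 g.

40.2 g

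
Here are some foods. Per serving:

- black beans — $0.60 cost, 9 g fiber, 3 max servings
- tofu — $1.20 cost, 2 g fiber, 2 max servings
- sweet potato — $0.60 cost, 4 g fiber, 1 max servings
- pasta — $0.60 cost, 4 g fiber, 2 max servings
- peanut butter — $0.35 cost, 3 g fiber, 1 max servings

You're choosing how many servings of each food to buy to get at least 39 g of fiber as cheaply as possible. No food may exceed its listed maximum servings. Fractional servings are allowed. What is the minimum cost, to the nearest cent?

$3.50

Cost per g of fiber: black beans $0.0667, peanut butter $0.1167, sweet potato $0.1500, pasta $0.1500, tofu $0.6000.
Take 3 servings of black beans: +27.0 g fiber for $1.80 (total $1.80, still need 12.0 g).
Take 1 serving of peanut butter: +3.0 g fiber for $0.35 (total $2.15, still need 9.0 g).
Take 1 serving of sweet potato: +4.0 g fiber for $0.60 (total $2.75, still need 5.0 g).
Take 1.25 servings of pasta: +5.0 g fiber for $0.75 (total $3.50, still need 0.0 g).
Filling from the cheapest source first is optimal under one linear minimum: $3.50.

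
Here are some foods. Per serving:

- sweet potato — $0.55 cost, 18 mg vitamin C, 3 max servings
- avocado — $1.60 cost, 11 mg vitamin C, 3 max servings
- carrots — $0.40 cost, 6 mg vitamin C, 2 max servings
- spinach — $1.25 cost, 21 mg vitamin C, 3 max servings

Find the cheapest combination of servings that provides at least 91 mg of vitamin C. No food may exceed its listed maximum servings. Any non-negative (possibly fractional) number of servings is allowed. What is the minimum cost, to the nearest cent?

Cost per mg of vitamin C: sweet potato $0.0306, spinach $0.0595, carrots $0.0667, avocado $0.1455.
Take 3 servings of sweet potato: +54.0 mg vitamin C for $1.65 (total $1.65, still need 37.0 mg).
Take 1.762 servings of spinach: +37.0 mg vitamin C for $2.20 (total $3.85, still need 0.0 mg).
Filling from the cheapest source first is optimal under one linear minimum: $3.85.

$3.85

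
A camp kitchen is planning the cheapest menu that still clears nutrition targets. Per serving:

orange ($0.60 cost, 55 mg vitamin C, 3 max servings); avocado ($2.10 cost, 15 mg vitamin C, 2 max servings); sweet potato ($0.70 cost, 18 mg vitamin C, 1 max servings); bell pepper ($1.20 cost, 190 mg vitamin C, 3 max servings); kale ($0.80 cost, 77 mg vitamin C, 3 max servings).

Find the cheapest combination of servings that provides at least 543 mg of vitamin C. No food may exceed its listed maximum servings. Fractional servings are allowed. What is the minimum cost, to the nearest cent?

Cost per mg of vitamin C: bell pepper $0.0063, kale $0.0104, orange $0.0109, sweet potato $0.0389, avocado $0.1400.
Take 2.858 servings of bell pepper: +543.0 mg vitamin C for $3.43 (total $3.43, still need 0.0 mg).
Filling from the cheapest source first is optimal under one linear minimum: $3.43.

$3.43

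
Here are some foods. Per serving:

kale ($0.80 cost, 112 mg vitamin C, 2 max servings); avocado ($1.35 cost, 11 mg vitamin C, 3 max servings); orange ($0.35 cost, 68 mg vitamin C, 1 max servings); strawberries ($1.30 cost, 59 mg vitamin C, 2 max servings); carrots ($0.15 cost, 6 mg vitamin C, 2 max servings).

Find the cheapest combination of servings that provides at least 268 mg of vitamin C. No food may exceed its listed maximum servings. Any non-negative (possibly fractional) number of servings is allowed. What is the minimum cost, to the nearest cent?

Cost per mg of vitamin C: orange $0.0051, kale $0.0071, strawberries $0.0220, carrots $0.0250, avocado $0.1227.
Take 1 serving of orange: +68.0 mg vitamin C for $0.35 (total $0.35, still need 200.0 mg).
Take 1.786 servings of kale: +200.0 mg vitamin C for $1.43 (total $1.78, still need 0.0 mg).
Greedy by cheapest-per-mg is optimal for a single linear constraint, so the minimum cost is $1.78.

$1.78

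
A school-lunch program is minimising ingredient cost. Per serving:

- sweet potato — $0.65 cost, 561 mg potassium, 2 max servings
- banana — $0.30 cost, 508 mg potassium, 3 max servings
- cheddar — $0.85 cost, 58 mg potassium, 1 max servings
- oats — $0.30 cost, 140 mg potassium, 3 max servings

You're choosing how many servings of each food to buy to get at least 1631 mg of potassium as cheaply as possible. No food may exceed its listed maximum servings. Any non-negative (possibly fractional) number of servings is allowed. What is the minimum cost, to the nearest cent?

Cost per mg of potassium: banana $0.0006, sweet potato $0.0012, oats $0.0021, cheddar $0.0147.
Take 3 servings of banana: +1524.0 mg potassium for $0.90 (total $0.90, still need 107.0 mg).
Take 0.1907 servings of sweet potato: +107.0 mg potassium for $0.12 (total $1.02, still need 0.0 mg).
Filling from the cheapest source first is optimal under one linear minimum: $1.02.

$1.02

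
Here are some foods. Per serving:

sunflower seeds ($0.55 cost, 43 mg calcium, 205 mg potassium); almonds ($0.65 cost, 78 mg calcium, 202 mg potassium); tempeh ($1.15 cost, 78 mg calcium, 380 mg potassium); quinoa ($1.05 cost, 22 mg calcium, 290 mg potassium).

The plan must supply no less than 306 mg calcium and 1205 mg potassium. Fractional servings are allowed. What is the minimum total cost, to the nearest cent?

$3.39

Compare the cost at each extreme point of the feasible region.
sunflower seeds only: max(306/43, 1205/205) = 7.116 servings → $3.91.
almonds only: max(306/78, 1205/202) = 5.965 servings → $3.88.
tempeh only: max(306/78, 1205/380) = 3.923 servings → $4.51.
quinoa only: max(306/22, 1205/290) = 13.91 servings → $14.60.
sunflower seeds + almonds with both tight: 4.406 servings and 1.494 servings → $3.39.
sunflower seeds + tempeh with both targets exact would need a negative amount; discard.
sunflower seeds + quinoa: intersection lies outside the first quadrant.
almonds + tempeh with both tight: 1.605 servings and 2.318 servings → $3.71.
almonds + quinoa with both tight: 3.424 servings and 1.77 servings → $4.08.
tempeh + quinoa with both targets exact would need a negative amount; discard.
Cheapest feasible corner: $3.39.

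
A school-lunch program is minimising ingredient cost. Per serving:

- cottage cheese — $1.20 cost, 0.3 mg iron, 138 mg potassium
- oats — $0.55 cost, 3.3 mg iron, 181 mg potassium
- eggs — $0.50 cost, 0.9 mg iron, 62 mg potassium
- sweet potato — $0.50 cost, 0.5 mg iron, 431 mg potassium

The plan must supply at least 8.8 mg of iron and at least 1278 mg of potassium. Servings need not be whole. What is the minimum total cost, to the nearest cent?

$2.29

At the optimum either one food covers both requirements or two foods hit both targets exactly; no other combination can be cheaper.
cottage cheese only: max(8.8/0.3, 1278/138) = 29.33 servings → $35.20.
oats only: max(8.8/3.3, 1278/181) = 7.061 servings → $3.88.
eggs only: max(8.8/0.9, 1278/62) = 20.61 servings → $10.31.
sweet potato only: max(8.8/0.5, 1278/431) = 17.6 servings → $8.80.
cottage cheese + oats with both tight: 6.544 servings and 2.072 servings → $8.99.
cottage cheese + eggs with both tight: 5.725 servings and 7.869 servings → $10.81.
cottage cheese + sweet potato with both targets exact would need a negative amount; discard.
oats + eggs with both targets exact would need a negative amount; discard.
oats + sweet potato with both tight: 2.368 servings and 1.971 servings → $2.29.
eggs + sweet potato with both tight: 8.837 servings and 1.694 servings → $5.27.
So the least-cost plan costs $2.29.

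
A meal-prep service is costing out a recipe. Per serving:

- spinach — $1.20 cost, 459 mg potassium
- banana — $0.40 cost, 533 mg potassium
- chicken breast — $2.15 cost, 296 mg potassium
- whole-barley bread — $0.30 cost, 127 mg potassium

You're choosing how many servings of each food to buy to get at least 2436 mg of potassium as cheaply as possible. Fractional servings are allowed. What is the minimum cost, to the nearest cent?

Cost per mg of potassium: banana $0.0008, whole-barley bread $0.0024, spinach $0.0026, chicken breast $0.0073.
With no serving limits, use only banana: 2436 mg / 533 mg = 4.57 servings × $0.40 = $1.83.

$1.83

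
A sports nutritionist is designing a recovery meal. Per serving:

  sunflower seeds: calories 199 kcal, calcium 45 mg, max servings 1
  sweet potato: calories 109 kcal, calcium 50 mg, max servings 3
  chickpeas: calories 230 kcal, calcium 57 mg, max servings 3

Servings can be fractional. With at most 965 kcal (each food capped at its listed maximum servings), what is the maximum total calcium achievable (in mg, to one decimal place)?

308.1 mg

Calcium per kcal: sweet potato 0.4587, chickpeas 0.2478, sunflower seeds 0.2261.
Take 3 servings of sweet potato: uses 327 kcal, +150.0 mg calcium (running total 150.0 mg).
Take 2.774 servings of chickpeas: uses 638 kcal, +158.1 mg calcium (running total 308.1 mg).
Filling greedily by calcium-per-kcal is optimal for one linear limit, giving 308.1 mg.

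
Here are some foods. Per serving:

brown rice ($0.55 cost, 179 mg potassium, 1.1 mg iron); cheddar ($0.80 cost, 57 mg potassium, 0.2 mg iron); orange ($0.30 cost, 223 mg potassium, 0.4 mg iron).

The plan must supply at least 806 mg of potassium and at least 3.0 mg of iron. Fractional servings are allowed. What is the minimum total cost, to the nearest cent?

$1.70

At the optimum either one food covers both requirements or two foods hit both targets exactly; no other combination can be cheaper.
brown rice only: max(806/179, 3.0/1.1) = 4.503 servings → $2.48.
cheddar only: max(806/57, 3.0/0.2) = 15 servings → $12.00.
orange only: max(806/223, 3.0/0.4) = 7.5 servings → $2.25.
brown rice + cheddar with both tight: 0.3643 servings and 13 servings → $10.60.
brown rice + orange with both tight: 1.995 servings and 2.013 servings → $1.70.
cheddar + orange: the both-tight solution has a negative serving — not a feasible corner.
Cheapest feasible corner: $1.70.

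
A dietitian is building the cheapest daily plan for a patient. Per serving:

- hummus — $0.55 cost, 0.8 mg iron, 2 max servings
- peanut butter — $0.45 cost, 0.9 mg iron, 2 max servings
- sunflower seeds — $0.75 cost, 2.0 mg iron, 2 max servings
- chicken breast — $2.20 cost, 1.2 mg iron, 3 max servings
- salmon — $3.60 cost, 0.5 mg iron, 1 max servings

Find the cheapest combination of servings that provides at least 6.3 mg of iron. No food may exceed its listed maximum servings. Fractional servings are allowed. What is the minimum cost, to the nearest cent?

Cost per mg of iron: sunflower seeds $0.3750, peanut butter $0.5000, hummus $0.6875, chicken breast $1.8333, salmon $7.2000.
Take 2 servings of sunflower seeds: +4.0 mg iron for $1.50 (total $1.50, still need 2.3 mg).
Take 2 servings of peanut butter: +1.8 mg iron for $0.90 (total $2.40, still need 0.5 mg).
Take 0.625 servings of hummus: +0.5 mg iron for $0.34 (total $2.74, still need 0.0 mg).
Filling from the cheapest source first is optimal under one linear minimum: $2.74.

$2.74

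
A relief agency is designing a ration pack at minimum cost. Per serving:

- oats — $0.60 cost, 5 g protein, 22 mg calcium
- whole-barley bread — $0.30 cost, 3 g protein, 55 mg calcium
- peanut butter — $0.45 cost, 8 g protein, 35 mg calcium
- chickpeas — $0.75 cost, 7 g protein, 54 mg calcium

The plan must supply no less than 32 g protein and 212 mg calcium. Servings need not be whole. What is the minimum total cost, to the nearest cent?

$2.03

For a min-cost LP with two ≥-constraints, a basic feasible solution has at most two positive variables.
oats only: max(32/5, 212/22) = 9.636 servings → $5.78.
whole-barley bread only: max(32/3, 212/55) = 10.67 servings → $3.20.
peanut butter only: max(32/8, 212/35) = 6.057 servings → $2.73.
chickpeas only: max(32/7, 212/54) = 4.571 servings → $3.43.
oats + whole-barley bread with both tight: 5.378 servings and 1.703 servings → $3.74.
oats + peanut butter: the both-tight solution has a negative serving — not a feasible corner.
oats + chickpeas with both tight: 2.103 servings and 3.069 servings → $3.56.
whole-barley bread + peanut butter with both tight: 1.719 servings and 3.355 servings → $2.03.
whole-barley bread + chickpeas with both targets exact would need a negative amount; discard.
peanut butter + chickpeas with both tight: 1.305 servings and 3.08 servings → $2.90.
Cheapest feasible corner: $2.03.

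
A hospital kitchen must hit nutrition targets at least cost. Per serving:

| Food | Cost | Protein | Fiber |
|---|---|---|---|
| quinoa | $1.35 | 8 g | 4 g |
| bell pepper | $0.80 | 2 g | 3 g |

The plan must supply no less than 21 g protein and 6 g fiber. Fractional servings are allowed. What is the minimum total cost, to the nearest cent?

$3.54

quinoa only: max(21/8, 6/4) = 2.625 servings → $3.54.
bell pepper only: max(21/2, 6/3) = 10.5 servings → $8.40.
quinoa + bell pepper: intersection lies outside the first quadrant.
So the least-cost plan costs $3.54.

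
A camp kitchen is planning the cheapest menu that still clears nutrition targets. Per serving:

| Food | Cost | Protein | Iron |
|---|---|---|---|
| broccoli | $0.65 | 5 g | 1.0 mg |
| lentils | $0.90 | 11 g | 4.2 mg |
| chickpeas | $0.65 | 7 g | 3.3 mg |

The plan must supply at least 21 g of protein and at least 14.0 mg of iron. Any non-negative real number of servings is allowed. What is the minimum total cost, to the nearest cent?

$2.76

A basic optimal solution has at most two foods positive. Try each food alone and each pair with both targets met exactly.
broccoli only: max(21/5, 14.0/1.0) = 14 servings → $9.10.
lentils only: max(21/11, 14.0/4.2) = 3.333 servings → $3.00.
chickpeas only: max(21/7, 14.0/3.3) = 4.242 servings → $2.76.
broccoli + lentils: intersection lies outside the first quadrant.
broccoli + chickpeas: the both-tight solution has a negative serving — not a feasible corner.
lentils + chickpeas with both targets exact would need a negative amount; discard.
Cheapest feasible corner: $2.76.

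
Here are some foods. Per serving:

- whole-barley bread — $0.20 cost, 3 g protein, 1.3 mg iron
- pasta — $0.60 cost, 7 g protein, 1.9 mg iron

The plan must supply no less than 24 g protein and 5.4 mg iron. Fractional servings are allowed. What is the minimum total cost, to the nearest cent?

$1.60

Check every corner: each single food scaled to meet both minima, and each pair solved so both constraints bind.
whole-barley bread only: max(24/3, 5.4/1.3) = 8 servings → $1.60.
pasta only: max(24/7, 5.4/1.9) = 3.429 servings → $2.06.
whole-barley bread + pasta: the both-tight solution has a negative serving — not a feasible corner.
So the least-cost plan costs $1.60.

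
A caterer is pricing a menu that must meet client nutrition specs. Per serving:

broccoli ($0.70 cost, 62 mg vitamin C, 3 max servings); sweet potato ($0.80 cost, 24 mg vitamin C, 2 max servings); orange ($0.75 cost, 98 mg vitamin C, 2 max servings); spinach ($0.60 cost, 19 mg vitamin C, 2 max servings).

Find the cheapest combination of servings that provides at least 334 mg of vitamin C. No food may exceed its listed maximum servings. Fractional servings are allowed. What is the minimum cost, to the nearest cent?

Cost per mg of vitamin C: orange $0.0077, broccoli $0.0113, spinach $0.0316, sweet potato $0.0333.
Take 2 servings of orange: +196.0 mg vitamin C for $1.50 (total $1.50, still need 138.0 mg).
Take 2.226 servings of broccoli: +138.0 mg vitamin C for $1.56 (total $3.06, still need 0.0 mg).
Filling from the cheapest source first is optimal under one linear minimum: $3.06.

$3.06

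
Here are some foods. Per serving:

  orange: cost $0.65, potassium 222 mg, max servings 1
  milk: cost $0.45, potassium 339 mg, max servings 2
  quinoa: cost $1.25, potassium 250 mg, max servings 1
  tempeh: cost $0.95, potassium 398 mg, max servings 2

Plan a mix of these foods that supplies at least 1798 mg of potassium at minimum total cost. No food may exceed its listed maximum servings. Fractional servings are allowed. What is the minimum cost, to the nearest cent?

Cost per mg of potassium: milk $0.0013, tempeh $0.0024, orange $0.0029, quinoa $0.0050.
Take 2 servings of milk: +678.0 mg potassium for $0.90 (total $0.90, still need 1120.0 mg).
Take 2 servings of tempeh: +796.0 mg potassium for $1.90 (total $2.80, still need 324.0 mg).
Take 1 serving of orange: +222.0 mg potassium for $0.65 (total $3.45, still need 102.0 mg).
Take 0.408 servings of quinoa: +102.0 mg potassium for $0.51 (total $3.96, still need 0.0 mg).
Greedy by cheapest-per-mg is optimal for a single linear constraint, so the minimum cost is $3.96.

$3.96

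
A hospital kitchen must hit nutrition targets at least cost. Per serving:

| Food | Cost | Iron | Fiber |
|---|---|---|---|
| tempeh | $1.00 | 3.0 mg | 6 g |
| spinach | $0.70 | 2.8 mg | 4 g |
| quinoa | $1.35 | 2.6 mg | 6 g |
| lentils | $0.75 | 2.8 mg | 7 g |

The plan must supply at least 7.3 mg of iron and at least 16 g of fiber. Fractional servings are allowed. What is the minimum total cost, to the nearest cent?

Minimising a linear cost over {iron ≥ 7.3, fiber ≥ 16, servings ≥ 0} — the optimum is at a vertex, using one or two foods.
tempeh only: max(7.3/3.0, 16/6) = 2.667 servings → $2.67.
spinach only: max(7.3/2.8, 16/4) = 4 servings → $2.80.
quinoa only: max(7.3/2.6, 16/6) = 2.808 servings → $3.79.
lentils only: max(7.3/2.8, 16/7) = 2.607 servings → $1.96.
tempeh + spinach with both targets exact would need a negative amount; discard.
tempeh + quinoa with both tight: 0.9167 servings and 1.75 servings → $3.28.
tempeh + lentils with both tight: 1.5 servings and 1 serving → $2.25.
spinach + quinoa with both tight: 0.3438 servings and 2.438 servings → $3.53.
spinach + lentils with both tight: 0.75 servings and 1.857 servings → $1.92.
quinoa + lentils: intersection lies outside the first quadrant.
Cheapest feasible corner: $1.92.

$1.92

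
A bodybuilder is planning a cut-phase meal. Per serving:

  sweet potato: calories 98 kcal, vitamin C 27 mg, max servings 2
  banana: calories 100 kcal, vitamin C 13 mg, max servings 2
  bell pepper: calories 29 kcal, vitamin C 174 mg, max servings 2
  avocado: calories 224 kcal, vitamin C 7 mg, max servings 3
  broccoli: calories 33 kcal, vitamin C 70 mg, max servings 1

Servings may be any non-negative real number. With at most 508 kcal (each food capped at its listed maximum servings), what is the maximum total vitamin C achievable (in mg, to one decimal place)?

498.7 mg

Vitamin C per kcal: bell pepper 6, broccoli 2.121, sweet potato 0.2755, banana 0.13, avocado 0.03125.
Take 2 servings of bell pepper: uses 58 kcal, +348.0 mg vitamin C (running total 348.0 mg).
Take 1 serving of broccoli: uses 33 kcal, +70.0 mg vitamin C (running total 418.0 mg).
Take 2 servings of sweet potato: uses 196 kcal, +54.0 mg vitamin C (running total 472.0 mg).
Take 2 servings of banana: uses 200 kcal, +26.0 mg vitamin C (running total 498.0 mg).
Take 0.09375 servings of avocado: uses 21 kcal, +0.7 mg vitamin C (running total 498.7 mg).
Filling greedily by vitamin C-per-kcal is optimal for one linear limit, giving 498.7 mg.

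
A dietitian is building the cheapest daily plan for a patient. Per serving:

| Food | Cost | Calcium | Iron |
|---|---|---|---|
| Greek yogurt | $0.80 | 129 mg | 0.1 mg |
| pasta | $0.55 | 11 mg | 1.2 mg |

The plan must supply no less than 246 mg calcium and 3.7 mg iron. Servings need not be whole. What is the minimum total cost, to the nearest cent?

$2.94

An LP optimum is at a vertex; with two nutrient constraints at most two foods are used. Check each candidate.
Greek yogurt only: max(246/129, 3.7/0.1) = 37 servings → $29.60.
pasta only: max(246/11, 3.7/1.2) = 22.36 servings → $12.30.
Greek yogurt + pasta with both tight: 1.656 servings and 2.945 servings → $2.94.
So the least-cost plan costs $2.94.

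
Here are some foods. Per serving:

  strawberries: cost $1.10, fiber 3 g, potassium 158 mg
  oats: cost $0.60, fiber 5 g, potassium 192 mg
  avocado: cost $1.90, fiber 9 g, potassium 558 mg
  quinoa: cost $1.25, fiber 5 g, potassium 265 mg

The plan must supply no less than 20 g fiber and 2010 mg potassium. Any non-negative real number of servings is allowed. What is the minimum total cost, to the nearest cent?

$6.28

With two linear requirements the optimum uses one or two foods; enumerate the corners.
strawberries only: max(20/3, 2010/158) = 12.72 servings → $13.99.
oats only: max(20/5, 2010/192) = 10.47 servings → $6.28.
avocado only: max(20/9, 2010/558) = 3.602 servings → $6.84.
quinoa only: max(20/5, 2010/265) = 7.585 servings → $9.48.
strawberries + oats: the both-tight solution has a negative serving — not a feasible corner.
strawberries + avocado: intersection lies outside the first quadrant.
strawberries + quinoa: intersection lies outside the first quadrant.
oats + avocado: the both-tight solution has a negative serving — not a feasible corner.
oats + quinoa: the both-tight solution has a negative serving — not a feasible corner.
avocado + quinoa: the both-tight solution has a negative serving — not a feasible corner.
So the least-cost plan costs $6.28.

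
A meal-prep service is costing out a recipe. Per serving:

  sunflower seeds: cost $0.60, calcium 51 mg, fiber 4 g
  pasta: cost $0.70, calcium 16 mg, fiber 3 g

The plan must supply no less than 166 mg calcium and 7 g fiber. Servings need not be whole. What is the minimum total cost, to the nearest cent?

sunflower seeds only: max(166/51, 7/4) = 3.255 servings → $1.95.
pasta only: max(166/16, 7/3) = 10.38 servings → $7.26.
sunflower seeds + pasta: the both-tight solution has a negative serving — not a feasible corner.
So the least-cost plan costs $1.95.

$1.95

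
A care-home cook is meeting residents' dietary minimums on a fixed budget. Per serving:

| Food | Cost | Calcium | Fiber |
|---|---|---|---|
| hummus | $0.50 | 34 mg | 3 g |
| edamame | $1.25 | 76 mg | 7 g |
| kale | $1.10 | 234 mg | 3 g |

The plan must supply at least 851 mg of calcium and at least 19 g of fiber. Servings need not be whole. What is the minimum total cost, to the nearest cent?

$5.07

Compare the cost at each extreme point of the feasible region.
hummus only: max(851/34, 19/3) = 25.03 servings → $12.51.
edamame only: max(851/76, 19/7) = 11.2 servings → $14.00.
kale only: max(851/234, 19/3) = 6.333 servings → $6.97.
hummus + edamame: the both-tight solution has a negative serving — not a feasible corner.
hummus + kale with both tight: 3.155 servings and 3.178 servings → $5.07.
edamame + kale with both tight: 1.343 servings and 3.201 servings → $5.20.
Cheapest feasible corner: $5.07.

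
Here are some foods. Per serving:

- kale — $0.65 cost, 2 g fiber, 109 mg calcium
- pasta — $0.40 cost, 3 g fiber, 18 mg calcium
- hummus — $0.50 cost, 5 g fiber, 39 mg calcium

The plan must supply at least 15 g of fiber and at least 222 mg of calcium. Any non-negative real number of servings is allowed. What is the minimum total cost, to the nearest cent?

$2.01

This is a tiny linear program; its minimum lies at a vertex of the feasible set. List the vertices and price them.
kale only: max(15/2, 222/109) = 7.5 servings → $4.88.
pasta only: max(15/3, 222/18) = 12.33 servings → $4.93.
hummus only: max(15/5, 222/39) = 5.692 servings → $2.85.
kale + pasta with both tight: 1.361 servings and 4.093 servings → $2.52.
kale + hummus with both tight: 1.124 servings and 2.55 servings → $2.01.
pasta + hummus with both targets exact would need a negative amount; discard.
Cheapest feasible corner: $2.01.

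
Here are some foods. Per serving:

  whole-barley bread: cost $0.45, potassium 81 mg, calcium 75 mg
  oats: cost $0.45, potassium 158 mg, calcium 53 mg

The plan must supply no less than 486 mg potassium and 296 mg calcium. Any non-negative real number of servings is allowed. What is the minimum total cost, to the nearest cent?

A basic optimal solution has at most two foods positive. Try each food alone and each pair with both targets met exactly.
whole-barley bread only: max(486/81, 296/75) = 6 servings → $2.70.
oats only: max(486/158, 296/53) = 5.585 servings → $2.51.
whole-barley bread + oats with both tight: 2.78 servings and 1.651 servings → $1.99.
The minimum over all feasible corners is $1.99.

$1.99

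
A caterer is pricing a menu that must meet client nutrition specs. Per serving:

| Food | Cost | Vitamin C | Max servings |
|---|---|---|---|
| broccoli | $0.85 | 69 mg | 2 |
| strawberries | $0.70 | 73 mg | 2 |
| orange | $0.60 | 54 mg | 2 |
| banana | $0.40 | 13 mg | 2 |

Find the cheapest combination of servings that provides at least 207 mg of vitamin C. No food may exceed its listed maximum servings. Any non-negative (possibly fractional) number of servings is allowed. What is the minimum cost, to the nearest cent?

Cost per mg of vitamin C: strawberries $0.0096, orange $0.0111, broccoli $0.0123, banana $0.0308.
Take 2 servings of strawberries: +146.0 mg vitamin C for $1.40 (total $1.40, still need 61.0 mg).
Take 1.13 servings of orange: +61.0 mg vitamin C for $0.68 (total $2.08, still need 0.0 mg).
Filling from the cheapest source first is optimal under one linear minimum: $2.08.

$2.08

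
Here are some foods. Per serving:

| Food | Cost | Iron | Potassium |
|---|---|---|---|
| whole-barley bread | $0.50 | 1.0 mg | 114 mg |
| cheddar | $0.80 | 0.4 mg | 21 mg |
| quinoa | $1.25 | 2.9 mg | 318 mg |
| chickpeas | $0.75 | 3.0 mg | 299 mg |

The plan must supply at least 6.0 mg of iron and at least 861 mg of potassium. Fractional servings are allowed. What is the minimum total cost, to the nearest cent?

$2.16

At the optimum either one food covers both requirements or two foods hit both targets exactly; no other combination can be cheaper.
whole-barley bread only: max(6.0/1.0, 861/114) = 7.553 servings → $3.78.
cheddar only: max(6.0/0.4, 861/21) = 41 servings → $32.80.
quinoa only: max(6.0/2.9, 861/318) = 2.708 servings → $3.38.
chickpeas only: max(6.0/3.0, 861/299) = 2.88 servings → $2.16.
whole-barley bread + cheddar with both targets exact would need a negative amount; discard.
whole-barley bread + quinoa: the both-tight solution has a negative serving — not a feasible corner.
whole-barley bread + chickpeas: intersection lies outside the first quadrant.
cheddar + quinoa with both targets exact would need a negative amount; discard.
cheddar + chickpeas: the both-tight solution has a negative serving — not a feasible corner.
quinoa + chickpeas with both targets exact would need a negative amount; discard.
The minimum over all feasible corners is $2.16.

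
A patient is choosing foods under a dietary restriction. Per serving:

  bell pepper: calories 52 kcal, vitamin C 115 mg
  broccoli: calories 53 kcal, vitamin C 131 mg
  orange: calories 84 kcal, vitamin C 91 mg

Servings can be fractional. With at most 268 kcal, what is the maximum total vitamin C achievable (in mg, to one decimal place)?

Vitamin C per kcal: broccoli 2.472, bell pepper 2.212, orange 1.083.
With no serving limits, spend the whole calories allowance on broccoli: 268 kcal / 53 kcal × 131 mg = 662.4 mg.

662.4 mg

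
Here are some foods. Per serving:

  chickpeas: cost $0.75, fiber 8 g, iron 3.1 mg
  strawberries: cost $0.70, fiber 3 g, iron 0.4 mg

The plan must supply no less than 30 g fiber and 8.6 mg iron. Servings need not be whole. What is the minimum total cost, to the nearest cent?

$2.81

The cheapest plan sits at a corner of the feasible region — with two constraints it uses at most two foods.
chickpeas only: max(30/8, 8.6/3.1) = 3.75 servings → $2.81.
strawberries only: max(30/3, 8.6/0.4) = 21.5 servings → $15.05.
chickpeas + strawberries with both tight: 2.262 servings and 3.967 servings → $4.47.
The minimum over all feasible corners is $2.81.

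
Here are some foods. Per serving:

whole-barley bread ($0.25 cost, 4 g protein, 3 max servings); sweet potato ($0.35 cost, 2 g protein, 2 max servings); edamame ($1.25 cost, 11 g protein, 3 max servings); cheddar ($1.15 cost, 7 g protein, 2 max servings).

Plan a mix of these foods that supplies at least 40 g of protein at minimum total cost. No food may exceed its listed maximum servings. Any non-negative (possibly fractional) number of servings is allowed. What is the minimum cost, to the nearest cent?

$3.93

Cost per g of protein: whole-barley bread $0.0625, edamame $0.1136, cheddar $0.1643, sweet potato $0.1750.
Take 3 servings of whole-barley bread: +12.0 g protein for $0.75 (total $0.75, still need 28.0 g).
Take 2.545 servings of edamame: +28.0 g protein for $3.18 (total $3.93, still need 0.0 g).
Greedy by cheapest-per-g is optimal for a single linear constraint, so the minimum cost is $3.93.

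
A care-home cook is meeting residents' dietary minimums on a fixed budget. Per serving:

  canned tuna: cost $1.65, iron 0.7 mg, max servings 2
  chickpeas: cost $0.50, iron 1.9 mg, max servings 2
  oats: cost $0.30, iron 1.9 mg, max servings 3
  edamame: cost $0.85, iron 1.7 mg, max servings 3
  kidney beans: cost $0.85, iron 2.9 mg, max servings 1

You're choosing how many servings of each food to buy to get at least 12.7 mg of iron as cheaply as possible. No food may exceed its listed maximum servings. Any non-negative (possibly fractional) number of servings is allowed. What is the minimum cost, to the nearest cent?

Cost per mg of iron: oats $0.1579, chickpeas $0.2632, kidney beans $0.2931, edamame $0.5000, canned tuna $2.3571.
Take 3 servings of oats: +5.7 mg iron for $0.90 (total $0.90, still need 7.0 mg).
Take 2 servings of chickpeas: +3.8 mg iron for $1.00 (total $1.90, still need 3.2 mg).
Take 1 serving of kidney beans: +2.9 mg iron for $0.85 (total $2.75, still need 0.3 mg).
Take 0.1765 servings of edamame: +0.3 mg iron for $0.15 (total $2.90, still need 0.0 mg).
Greedy by cheapest-per-mg is optimal for a single linear constraint, so the minimum cost is $2.90.

$2.90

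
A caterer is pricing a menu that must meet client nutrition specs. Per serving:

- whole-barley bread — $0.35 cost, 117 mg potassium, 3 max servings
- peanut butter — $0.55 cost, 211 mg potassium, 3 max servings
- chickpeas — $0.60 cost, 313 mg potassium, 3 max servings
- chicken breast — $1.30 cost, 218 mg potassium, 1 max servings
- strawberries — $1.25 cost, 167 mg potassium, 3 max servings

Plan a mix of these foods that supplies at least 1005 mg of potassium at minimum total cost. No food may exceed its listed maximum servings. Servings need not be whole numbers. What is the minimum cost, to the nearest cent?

Cost per mg of potassium: chickpeas $0.0019, peanut butter $0.0026, whole-barley bread $0.0030, chicken breast $0.0060, strawberries $0.0075.
Take 3 servings of chickpeas: +939.0 mg potassium for $1.80 (total $1.80, still need 66.0 mg).
Take 0.3128 servings of peanut butter: +66.0 mg potassium for $0.17 (total $1.97, still need 0.0 mg).
Filling from the cheapest source first is optimal under one linear minimum: $1.97.

$1.97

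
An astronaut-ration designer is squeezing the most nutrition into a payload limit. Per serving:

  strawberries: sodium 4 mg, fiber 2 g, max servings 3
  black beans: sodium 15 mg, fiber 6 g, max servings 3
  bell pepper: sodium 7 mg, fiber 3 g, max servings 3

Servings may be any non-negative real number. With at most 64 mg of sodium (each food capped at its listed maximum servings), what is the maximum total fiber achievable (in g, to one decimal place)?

27.4 g

Fiber per mg sodium: strawberries 0.5, bell pepper 0.4286, black beans 0.4.
Take 3 servings of strawberries: uses 12 mg sodium, +6.0 g fiber (running total 6.0 g).
Take 3 servings of bell pepper: uses 21 mg sodium, +9.0 g fiber (running total 15.0 g).
Take 2.067 servings of black beans: uses 31 mg sodium, +12.4 g fiber (running total 27.4 g).
Filling greedily by fiber-per-mg sodium is optimal for one linear limit, giving 27.4 g.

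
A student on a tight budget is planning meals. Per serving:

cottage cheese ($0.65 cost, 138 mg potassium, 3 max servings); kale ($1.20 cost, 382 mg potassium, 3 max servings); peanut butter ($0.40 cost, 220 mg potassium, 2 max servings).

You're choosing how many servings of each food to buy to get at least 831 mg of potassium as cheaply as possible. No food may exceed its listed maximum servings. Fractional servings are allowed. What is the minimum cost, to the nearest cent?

Cost per mg of potassium: peanut butter $0.0018, kale $0.0031, cottage cheese $0.0047.
Take 2 servings of peanut butter: +440.0 mg potassium for $0.80 (total $0.80, still need 391.0 mg).
Take 1.024 servings of kale: +391.0 mg potassium for $1.23 (total $2.03, still need 0.0 mg).
Greedy by cheapest-per-mg is optimal for a single linear constraint, so the minimum cost is $2.03.

$2.03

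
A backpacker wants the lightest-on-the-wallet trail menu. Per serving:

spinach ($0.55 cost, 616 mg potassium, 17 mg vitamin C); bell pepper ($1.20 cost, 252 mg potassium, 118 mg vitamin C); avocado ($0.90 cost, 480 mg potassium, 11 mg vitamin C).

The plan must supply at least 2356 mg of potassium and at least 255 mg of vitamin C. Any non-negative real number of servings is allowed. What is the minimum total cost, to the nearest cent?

$3.77

The cheapest plan sits at a corner of the feasible region — with two constraints it uses at most two foods.
spinach only: max(2356/616, 255/17) = 15 servings → $8.25.
bell pepper only: max(2356/252, 255/118) = 9.349 servings → $11.22.
avocado only: max(2356/480, 255/11) = 23.18 servings → $20.86.
spinach + bell pepper with both tight: 3.125 servings and 1.711 servings → $3.77.
spinach + avocado: intersection lies outside the first quadrant.
bell pepper + avocado with both tight: 1.791 servings and 3.968 servings → $5.72.
The minimum over all feasible corners is $3.77.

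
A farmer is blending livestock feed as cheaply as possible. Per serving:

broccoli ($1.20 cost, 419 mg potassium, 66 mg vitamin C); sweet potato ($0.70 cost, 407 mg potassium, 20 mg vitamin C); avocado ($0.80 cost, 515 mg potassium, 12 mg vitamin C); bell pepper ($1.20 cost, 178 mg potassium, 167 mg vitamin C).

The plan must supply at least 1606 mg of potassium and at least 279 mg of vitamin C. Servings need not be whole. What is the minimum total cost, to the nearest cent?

$3.86

With two linear requirements the optimum uses one or two foods; enumerate the corners.
broccoli only: max(1606/419, 279/66) = 4.227 servings → $5.07.
sweet potato only: max(1606/407, 279/20) = 13.95 servings → $9.77.
avocado only: max(1606/515, 279/12) = 23.25 servings → $18.60.
bell pepper only: max(1606/178, 279/167) = 9.022 servings → $10.83.
broccoli + sweet potato with both targets exact would need a negative amount; discard.
broccoli + avocado: the both-tight solution has a negative serving — not a feasible corner.
broccoli + bell pepper with both tight: 3.753 servings and 0.1873 servings → $4.73.
sweet potato + avocado: intersection lies outside the first quadrant.
sweet potato + bell pepper with both tight: 3.393 servings and 1.264 servings → $3.89.
avocado + bell pepper with both tight: 2.606 servings and 1.483 servings → $3.86.
So the least-cost plan costs $3.86.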